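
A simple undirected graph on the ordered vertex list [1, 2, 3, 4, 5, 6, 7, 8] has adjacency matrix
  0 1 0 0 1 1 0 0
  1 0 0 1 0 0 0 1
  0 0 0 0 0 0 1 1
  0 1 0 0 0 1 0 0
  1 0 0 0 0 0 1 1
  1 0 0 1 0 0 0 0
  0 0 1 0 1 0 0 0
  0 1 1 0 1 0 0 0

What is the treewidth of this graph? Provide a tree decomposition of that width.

The largest bag has 3 vertices, giving width 2; this decomposition certifies tw(G) ≤ 2. For the lower bound, G contains the cycle 6–4–2–1–6, so G is not a forest; only forests have treewidth ≤ 1, hence tw(G) ≥ 2. Therefore the treewidth is 2.

Treewidth 2.
One such decomposition:
Bags: B1 = {1, 4, 6}  B2 = {1, 2, 4}  B3 = {1, 2, 5}  B4 = {2, 5, 8}  B5 = {5, 7, 8}  B6 = {3, 7, 8}
Tree: B1–B2, B2–B3, B3–B4, B4–B5, B5–B6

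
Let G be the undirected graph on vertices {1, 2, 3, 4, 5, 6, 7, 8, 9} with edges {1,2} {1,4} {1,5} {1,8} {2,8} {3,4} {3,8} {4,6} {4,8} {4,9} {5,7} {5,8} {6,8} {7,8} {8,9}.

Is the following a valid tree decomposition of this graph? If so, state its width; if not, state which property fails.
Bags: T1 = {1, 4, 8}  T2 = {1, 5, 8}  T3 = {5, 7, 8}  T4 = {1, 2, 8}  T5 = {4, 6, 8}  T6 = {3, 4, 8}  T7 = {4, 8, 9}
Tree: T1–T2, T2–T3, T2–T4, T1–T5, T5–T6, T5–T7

Every vertex of G appears in some bag (union = {1, 2, 3, 4, 5, 6, 7, 8, 9}); every edge is covered by a bag; and for each vertex v the set of bags containing v is connected in the bag tree. The decomposition is therefore valid. The largest bag has 3 vertices, so the width is 2.

Yes; width 2.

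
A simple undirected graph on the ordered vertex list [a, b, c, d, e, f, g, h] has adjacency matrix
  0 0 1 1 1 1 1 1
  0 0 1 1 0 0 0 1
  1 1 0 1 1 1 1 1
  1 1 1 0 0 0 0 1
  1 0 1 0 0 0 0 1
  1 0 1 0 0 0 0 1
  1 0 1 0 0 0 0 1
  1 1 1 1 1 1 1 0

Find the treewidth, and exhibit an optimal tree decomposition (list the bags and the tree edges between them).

Every bag has size at most 4, so the width is 4 − 1 = 3 and tw(G) ≤ 3. For the lower bound, the 4 vertices {a, c, d, h} are pairwise adjacent, and any tree decomposition puts a clique entirely inside one bag — forcing width ≥ 3. The upper and lower bounds meet at 3, so that is the treewidth.

Treewidth 3.
Bags: B1 = {a, c, d, h}  B2 = {a, c, g, h}  B3 = {b, c, d, h}  B4 = {a, c, f, h}  B5 = {a, c, e, h}
Tree: B1–B2, B1–B3, B2–B4, B2–B5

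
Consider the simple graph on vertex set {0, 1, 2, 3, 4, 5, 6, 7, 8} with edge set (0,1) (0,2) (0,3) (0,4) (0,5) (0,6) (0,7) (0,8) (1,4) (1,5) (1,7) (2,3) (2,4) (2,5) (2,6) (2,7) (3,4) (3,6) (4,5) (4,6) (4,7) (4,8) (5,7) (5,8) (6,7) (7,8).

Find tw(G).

4

A width-4 tree decomposition is:
Bags: B1 = {0, 2, 4, 5, 7}  B2 = {0, 2, 4, 6, 7}  B3 = {0, 4, 5, 7, 8}  B4 = {0, 2, 3, 4, 6}  B5 = {0, 1, 4, 5, 7}
Tree: B1–B2, B1–B3, B2–B4, B3–B5
Each bag holds 5 vertices, so the decomposition has width 4, which upper-bounds the treewidth. On the other hand G contains the 5-clique {0, 2, 3, 4, 6}. A clique must lie in a single bag of any decomposition, so no decomposition can have width below 4. Combining the bounds, tw(G) = 4.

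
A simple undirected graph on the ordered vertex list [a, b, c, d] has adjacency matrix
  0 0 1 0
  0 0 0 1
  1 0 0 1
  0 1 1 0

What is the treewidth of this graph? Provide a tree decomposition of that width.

The largest bag has 2 vertices, giving width 1; this decomposition certifies tw(G) ≤ 1. G has an edge, so its treewidth is at least 1. Therefore the treewidth is 1.

Treewidth 1.
One optimal decomposition is:
Bags: B1 = {a, c}  B2 = {c, d}  B3 = {b, d}
Tree: B1–B2, B2–B3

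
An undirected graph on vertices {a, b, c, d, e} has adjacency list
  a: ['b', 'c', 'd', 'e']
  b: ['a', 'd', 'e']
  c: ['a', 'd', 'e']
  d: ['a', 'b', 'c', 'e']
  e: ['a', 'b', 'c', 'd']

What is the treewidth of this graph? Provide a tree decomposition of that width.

The largest bag has 4 vertices, giving width 3; this decomposition certifies tw(G) ≤ 3. On the other hand G contains the 4-clique {a, c, d, e}. A clique must lie in a single bag of any decomposition, so no decomposition can have width below 3. Combining the bounds, tw(G) = 3.

Treewidth 3.
One optimal decomposition is:
Bags: B1 = {a, c, d, e}  B2 = {a, b, d, e}
Tree: B1–B2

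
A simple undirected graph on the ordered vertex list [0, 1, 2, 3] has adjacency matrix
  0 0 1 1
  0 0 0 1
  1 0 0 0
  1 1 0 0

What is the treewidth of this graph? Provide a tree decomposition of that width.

The largest bag has 2 vertices, giving width 1; this decomposition certifies tw(G) ≤ 1. Any graph with an edge has treewidth ≥ 1, and G has the edge 1–3. The upper and lower bounds meet at 1, so that is the treewidth.

Treewidth 1.
One optimal decomposition is:
Bags: B1 = {1, 3}  B2 = {0, 3}  B3 = {0, 2}
Tree: B1–B2, B2–B3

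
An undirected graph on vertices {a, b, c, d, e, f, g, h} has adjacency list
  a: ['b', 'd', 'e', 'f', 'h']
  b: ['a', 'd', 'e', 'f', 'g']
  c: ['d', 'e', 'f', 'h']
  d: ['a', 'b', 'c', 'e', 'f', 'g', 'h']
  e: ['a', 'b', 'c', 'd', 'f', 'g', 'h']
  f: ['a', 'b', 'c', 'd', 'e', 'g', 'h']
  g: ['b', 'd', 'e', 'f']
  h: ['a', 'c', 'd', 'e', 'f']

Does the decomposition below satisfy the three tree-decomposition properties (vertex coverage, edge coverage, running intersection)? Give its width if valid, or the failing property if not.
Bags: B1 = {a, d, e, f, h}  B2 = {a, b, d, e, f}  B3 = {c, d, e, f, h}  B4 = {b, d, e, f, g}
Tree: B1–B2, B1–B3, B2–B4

Vertex coverage: the bags together contain {a, b, c, d, e, f, g, h}, the full vertex set. Edge coverage: each edge of G has both endpoints in at least one bag. Running intersection: for every vertex, the bags containing it form a connected subtree. All three properties hold, so this is a valid tree decomposition of width max|bag| − 1 = 4, and hence tw(G) ≤ 4.

Yes; width 4.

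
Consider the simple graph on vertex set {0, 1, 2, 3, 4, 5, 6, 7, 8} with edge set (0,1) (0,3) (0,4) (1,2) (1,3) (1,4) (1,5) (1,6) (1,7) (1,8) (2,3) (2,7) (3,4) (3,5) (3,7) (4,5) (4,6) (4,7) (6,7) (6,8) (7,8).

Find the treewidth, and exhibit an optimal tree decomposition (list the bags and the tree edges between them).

Each bag holds 4 vertices, so the decomposition has width 3, which upper-bounds the treewidth. On the other hand G contains the 4-clique {1, 6, 7, 8}. A clique must lie in a single bag of any decomposition, so no decomposition can have width below 3. Combining the bounds, tw(G) = 3.

Treewidth 3.
One such decomposition:
Bags: B1 = {1, 4, 6, 7}  B2 = {1, 3, 4, 7}  B3 = {1, 2, 3, 7}  B4 = {1, 3, 4, 5}  B5 = {1, 6, 7, 8}  B6 = {0, 1, 3, 4}
Tree: B1–B2, B2–B3, B2–B4, B1–B5, B2–B6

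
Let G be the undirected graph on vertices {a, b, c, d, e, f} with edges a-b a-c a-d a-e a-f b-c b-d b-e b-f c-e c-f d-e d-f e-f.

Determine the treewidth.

4

A width-4 tree decomposition is:
Bags: B1 = {a, b, d, e, f}  B2 = {a, b, c, e, f}
Tree: B1–B2
Each bag holds 5 vertices, so the decomposition has width 4, which upper-bounds the treewidth. For the lower bound, the 5 vertices {a, b, d, e, f} are pairwise adjacent, and any tree decomposition puts a clique entirely inside one bag — forcing width ≥ 4. The upper and lower bounds meet at 4, so that is the treewidth.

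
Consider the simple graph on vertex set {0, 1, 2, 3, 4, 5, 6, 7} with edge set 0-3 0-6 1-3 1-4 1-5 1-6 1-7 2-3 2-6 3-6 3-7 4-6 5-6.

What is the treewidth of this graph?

A width-2 tree decomposition is:
Bags: B1 = {1, 3, 6}  B2 = {1, 4, 6}  B3 = {1, 3, 7}  B4 = {0, 3, 6}  B5 = {1, 5, 6}  B6 = {2, 3, 6}
Tree: B1–B2, B1–B3, B1–B4, B1–B5, B4–B6
Every bag has size at most 3, so the width is 3 − 1 = 2 and tw(G) ≤ 2. Conversely, {0, 3, 6} is a clique of size 3, and the vertices of any clique must share a bag in every tree decomposition; so some bag has ≥ 3 vertices and tw(G) ≥ 2. Therefore the treewidth is 2.

2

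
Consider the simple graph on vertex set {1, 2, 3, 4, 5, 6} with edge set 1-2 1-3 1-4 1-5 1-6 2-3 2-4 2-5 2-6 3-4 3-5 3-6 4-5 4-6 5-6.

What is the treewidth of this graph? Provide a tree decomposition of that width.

Treewidth 5.
One optimal decomposition is:
Bags: B1 = {1, 2, 3, 4, 5, 6}
Tree: (single bag)

A single bag containing all 6 vertices is trivially a valid decomposition of width 5. On the other hand G contains the 6-clique {1, 2, 3, 4, 5, 6}. A clique must lie in a single bag of any decomposition, so no decomposition can have width below 5. Therefore the treewidth is 5.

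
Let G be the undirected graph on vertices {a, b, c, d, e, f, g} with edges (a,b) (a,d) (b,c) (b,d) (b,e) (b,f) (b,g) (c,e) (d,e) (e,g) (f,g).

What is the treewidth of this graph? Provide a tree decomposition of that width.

The largest bag has 3 vertices, giving width 2; this decomposition certifies tw(G) ≤ 2. On the other hand G contains the 3-clique {a, b, d}. A clique must lie in a single bag of any decomposition, so no decomposition can have width below 2. Combining the bounds, tw(G) = 2.

Treewidth 2.
Bags: B1 = {b, d, e}  B2 = {b, e, g}  B3 = {b, c, e}  B4 = {a, b, d}  B5 = {b, f, g}
Tree: B1–B2, B2–B3, B1–B4, B2–B5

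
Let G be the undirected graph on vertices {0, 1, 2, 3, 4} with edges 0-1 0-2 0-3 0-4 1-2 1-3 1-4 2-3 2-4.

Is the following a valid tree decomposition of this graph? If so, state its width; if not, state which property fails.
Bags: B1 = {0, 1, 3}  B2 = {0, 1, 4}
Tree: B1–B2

A tree decomposition must satisfy three properties: every vertex lies in some bag; for every edge, both endpoints lie together in some bag; and for every vertex, the bags containing it form a connected subtree. Here vertex 2 appears in no bag, so the decomposition is invalid.

No — vertex 2 appears in no bag.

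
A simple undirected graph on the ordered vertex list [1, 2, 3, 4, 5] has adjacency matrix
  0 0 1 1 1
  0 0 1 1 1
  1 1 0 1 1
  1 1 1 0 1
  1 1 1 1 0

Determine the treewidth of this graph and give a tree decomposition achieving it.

Treewidth 3.
One such decomposition:
Bags: B1 = {1, 3, 4, 5}  B2 = {2, 3, 4, 5}
Tree: B1–B2

Every bag has size at most 4, so the width is 4 − 1 = 3 and tw(G) ≤ 3. Conversely, {1, 3, 4, 5} is a clique of size 4, and the vertices of any clique must share a bag in every tree decomposition; so some bag has ≥ 4 vertices and tw(G) ≥ 3. Hence tw(G) = 3 exactly.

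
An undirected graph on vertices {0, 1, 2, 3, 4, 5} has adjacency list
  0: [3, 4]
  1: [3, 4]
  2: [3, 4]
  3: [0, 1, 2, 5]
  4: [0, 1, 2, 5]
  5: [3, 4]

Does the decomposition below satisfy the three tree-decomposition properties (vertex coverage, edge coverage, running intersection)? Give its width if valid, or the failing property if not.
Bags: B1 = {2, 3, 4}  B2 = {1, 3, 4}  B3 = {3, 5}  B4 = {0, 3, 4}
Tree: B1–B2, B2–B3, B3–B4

A tree decomposition must satisfy three properties: every vertex lies in some bag; for every edge, both endpoints lie together in some bag; and for every vertex, the bags containing it form a connected subtree. Here edge (4,5) lies in no bag, so the decomposition is invalid.

No — edge (4,5) lies in no bag.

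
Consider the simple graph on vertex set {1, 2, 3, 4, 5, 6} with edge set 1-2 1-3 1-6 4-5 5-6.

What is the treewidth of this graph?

1

A width-1 tree decomposition is:
Bags: B1 = {4, 5}  B2 = {5, 6}  B3 = {1, 6}  B4 = {1, 2}  B5 = {1, 3}
Tree: B1–B2, B2–B3, B3–B4, B3–B5
The largest bag has 2 vertices, giving width 1; this decomposition certifies tw(G) ≤ 1. G has an edge, so its treewidth is at least 1. Combining the bounds, tw(G) = 1.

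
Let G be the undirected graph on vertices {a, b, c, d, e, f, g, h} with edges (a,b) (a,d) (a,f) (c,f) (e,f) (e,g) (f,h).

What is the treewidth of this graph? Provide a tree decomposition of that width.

Treewidth 1.
One optimal decomposition is:
Bags: B1 = {c, f}  B2 = {a, f}  B3 = {f, h}  B4 = {a, d}  B5 = {e, f}  B6 = {e, g}  B7 = {a, b}
Tree: B1–B2, B1–B3, B2–B4, B3–B5, B5–B6, B4–B7

Each bag holds 2 vertices, so the decomposition has width 1, which upper-bounds the treewidth. Since G has at least one edge (e.g. c–f), it is not an edgeless graph, so tw(G) ≥ 1. The upper and lower bounds meet at 1, so that is the treewidth.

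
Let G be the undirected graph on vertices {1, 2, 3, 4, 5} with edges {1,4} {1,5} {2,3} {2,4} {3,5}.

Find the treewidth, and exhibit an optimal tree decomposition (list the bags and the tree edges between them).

Every bag has size at most 3, so the width is 3 − 1 = 2 and tw(G) ≤ 2. The edges 4–2–3–5–1–4 form a cycle, so G is not a tree and its treewidth is at least 2. Combining the bounds, tw(G) = 2.

Treewidth 2.
One such decomposition:
Bags: B1 = {2, 3, 4}  B2 = {3, 4, 5}  B3 = {1, 4, 5}
Tree: B1–B2, B2–B3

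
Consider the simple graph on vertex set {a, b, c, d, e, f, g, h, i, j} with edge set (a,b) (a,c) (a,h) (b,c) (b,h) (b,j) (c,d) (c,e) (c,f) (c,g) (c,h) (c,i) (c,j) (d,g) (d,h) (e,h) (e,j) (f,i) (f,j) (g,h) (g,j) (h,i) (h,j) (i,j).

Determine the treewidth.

3

A width-3 tree decomposition is:
Bags: B1 = {c, g, h, j}  B2 = {b, c, h, j}  B3 = {a, b, c, h}  B4 = {c, e, h, j}  B5 = {c, h, i, j}  B6 = {c, f, i, j}  B7 = {c, d, g, h}
Tree: B1–B2, B2–B3, B1–B4, B4–B5, B5–B6, B1–B7
Each bag holds 4 vertices, so the decomposition has width 3, which upper-bounds the treewidth. On the other hand G contains the 4-clique {c, d, g, h}. A clique must lie in a single bag of any decomposition, so no decomposition can have width below 3. The upper and lower bounds meet at 3, so that is the treewidth.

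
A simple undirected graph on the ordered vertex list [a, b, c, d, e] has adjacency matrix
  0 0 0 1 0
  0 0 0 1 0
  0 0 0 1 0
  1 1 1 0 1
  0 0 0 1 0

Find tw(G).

A width-1 tree decomposition is:
Bags: B1 = {b, d}  B2 = {d, e}  B3 = {c, d}  B4 = {a, d}
Tree: B1–B2, B2–B3, B2–B4
Each bag holds 2 vertices, so the decomposition has width 1, which upper-bounds the treewidth. G has an edge, so its treewidth is at least 1. The upper and lower bounds meet at 1, so that is the treewidth.

1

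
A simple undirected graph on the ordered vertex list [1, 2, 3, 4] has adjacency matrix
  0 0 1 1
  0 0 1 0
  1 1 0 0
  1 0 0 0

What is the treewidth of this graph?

A width-1 tree decomposition is:
Bags: B1 = {1, 3}  B2 = {1, 4}  B3 = {2, 3}
Tree: B1–B2, B1–B3
Each bag holds 2 vertices, so the decomposition has width 1, which upper-bounds the treewidth. Any graph with an edge has treewidth ≥ 1, and G has the edge 3–1. Therefore the treewidth is 1.

1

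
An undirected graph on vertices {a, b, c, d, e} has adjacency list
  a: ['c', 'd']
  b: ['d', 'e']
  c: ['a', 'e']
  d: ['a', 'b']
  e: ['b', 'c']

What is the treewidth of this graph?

2

A width-2 tree decomposition is:
Bags: B1 = {a, c, d}  B2 = {c, d, e}  B3 = {b, d, e}
Tree: B1–B2, B2–B3
Each bag holds 3 vertices, so the decomposition has width 2, which upper-bounds the treewidth. For the lower bound, G contains the cycle d–a–c–e–b–d, so G is not a forest; only forests have treewidth ≤ 1, hence tw(G) ≥ 2. Combining the bounds, tw(G) = 2.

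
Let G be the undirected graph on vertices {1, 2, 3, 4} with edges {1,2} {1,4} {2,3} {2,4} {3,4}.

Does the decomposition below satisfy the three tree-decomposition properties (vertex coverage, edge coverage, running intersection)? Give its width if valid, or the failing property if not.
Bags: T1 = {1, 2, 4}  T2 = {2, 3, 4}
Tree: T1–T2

Every vertex of G appears in some bag (union = {1, 2, 3, 4}); every edge is covered by a bag; and for each vertex v the set of bags containing v is connected in the bag tree. The decomposition is therefore valid. The largest bag has 3 vertices, so the width is 2.

Yes; width 2.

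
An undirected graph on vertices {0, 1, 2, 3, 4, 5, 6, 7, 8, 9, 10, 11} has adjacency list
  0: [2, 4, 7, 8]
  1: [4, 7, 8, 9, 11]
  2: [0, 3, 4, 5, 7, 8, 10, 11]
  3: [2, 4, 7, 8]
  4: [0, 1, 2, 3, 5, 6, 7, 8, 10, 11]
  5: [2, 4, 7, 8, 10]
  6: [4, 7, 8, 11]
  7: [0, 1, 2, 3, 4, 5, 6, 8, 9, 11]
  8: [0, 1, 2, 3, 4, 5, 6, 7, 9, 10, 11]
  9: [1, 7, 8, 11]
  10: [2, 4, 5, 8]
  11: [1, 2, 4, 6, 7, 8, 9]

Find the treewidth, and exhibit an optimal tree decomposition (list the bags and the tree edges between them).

Each bag holds 5 vertices, so the decomposition has width 4, which upper-bounds the treewidth. For the lower bound, the 5 vertices {1, 7, 8, 9, 11} are pairwise adjacent, and any tree decomposition puts a clique entirely inside one bag — forcing width ≥ 4. Combining the bounds, tw(G) = 4.

Treewidth 4.
Bags: B1 = {2, 4, 7, 8, 11}  B2 = {1, 4, 7, 8, 11}  B3 = {2, 4, 5, 7, 8}  B4 = {0, 2, 4, 7, 8}  B5 = {4, 6, 7, 8, 11}  B6 = {1, 7, 8, 9, 11}  B7 = {2, 4, 5, 8, 10}  B8 = {2, 3, 4, 7, 8}
Tree: B1–B2, B1–B3, B1–B4, B2–B5, B2–B6, B3–B7, B1–B8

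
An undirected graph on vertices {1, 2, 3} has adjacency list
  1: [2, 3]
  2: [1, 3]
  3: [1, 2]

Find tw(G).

A width-2 tree decomposition is:
Bags: B1 = {1, 2, 3}
Tree: (single bag)
With just one bag of size 3, the width is 3 − 1 = 2, so tw(G) ≤ 2. On the other hand G contains the 3-clique {1, 2, 3}. A clique must lie in a single bag of any decomposition, so no decomposition can have width below 2. Hence tw(G) = 2 exactly.

2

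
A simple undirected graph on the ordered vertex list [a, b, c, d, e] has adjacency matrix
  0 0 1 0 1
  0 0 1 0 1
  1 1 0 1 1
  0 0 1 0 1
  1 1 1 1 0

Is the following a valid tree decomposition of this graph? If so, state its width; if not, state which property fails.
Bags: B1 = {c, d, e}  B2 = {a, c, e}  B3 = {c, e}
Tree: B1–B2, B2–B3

A tree decomposition must satisfy three properties: every vertex lies in some bag; for every edge, both endpoints lie together in some bag; and for every vertex, the bags containing it form a connected subtree. Here vertex b appears in no bag, so the decomposition is invalid.

No — vertex b appears in no bag.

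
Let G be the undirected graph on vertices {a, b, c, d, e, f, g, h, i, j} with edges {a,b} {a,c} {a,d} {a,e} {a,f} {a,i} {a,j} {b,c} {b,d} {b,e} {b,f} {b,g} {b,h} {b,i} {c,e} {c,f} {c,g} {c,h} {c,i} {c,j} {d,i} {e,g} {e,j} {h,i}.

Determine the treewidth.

3

A width-3 tree decomposition is:
Bags: B1 = {a, b, c, i}  B2 = {a, b, c, f}  B3 = {a, b, d, i}  B4 = {a, b, c, e}  B5 = {b, c, e, g}  B6 = {b, c, h, i}  B7 = {a, c, e, j}
Tree: B1–B2, B1–B3, B1–B4, B4–B5, B1–B6, B4–B7
Every bag has size at most 4, so the width is 4 − 1 = 3 and tw(G) ≤ 3. Conversely, {a, c, e, j} is a clique of size 4, and the vertices of any clique must share a bag in every tree decomposition; so some bag has ≥ 4 vertices and tw(G) ≥ 3. Combining the bounds, tw(G) = 3.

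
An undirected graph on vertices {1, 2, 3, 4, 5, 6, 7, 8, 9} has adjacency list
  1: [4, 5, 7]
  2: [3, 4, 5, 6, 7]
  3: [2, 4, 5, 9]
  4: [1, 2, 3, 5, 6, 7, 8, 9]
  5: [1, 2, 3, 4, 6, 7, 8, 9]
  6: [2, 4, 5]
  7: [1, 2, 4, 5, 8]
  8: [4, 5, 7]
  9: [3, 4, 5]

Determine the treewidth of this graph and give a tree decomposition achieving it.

Treewidth 3.
One such decomposition:
Bags: B1 = {2, 3, 4, 5}  B2 = {3, 4, 5, 9}  B3 = {2, 4, 5, 7}  B4 = {4, 5, 7, 8}  B5 = {2, 4, 5, 6}  B6 = {1, 4, 5, 7}
Tree: B1–B2, B1–B3, B3–B4, B1–B5, B3–B6

Every bag has size at most 4, so the width is 4 − 1 = 3 and tw(G) ≤ 3. For the lower bound, the 4 vertices {4, 5, 7, 8} are pairwise adjacent, and any tree decomposition puts a clique entirely inside one bag — forcing width ≥ 3. Combining the bounds, tw(G) = 3.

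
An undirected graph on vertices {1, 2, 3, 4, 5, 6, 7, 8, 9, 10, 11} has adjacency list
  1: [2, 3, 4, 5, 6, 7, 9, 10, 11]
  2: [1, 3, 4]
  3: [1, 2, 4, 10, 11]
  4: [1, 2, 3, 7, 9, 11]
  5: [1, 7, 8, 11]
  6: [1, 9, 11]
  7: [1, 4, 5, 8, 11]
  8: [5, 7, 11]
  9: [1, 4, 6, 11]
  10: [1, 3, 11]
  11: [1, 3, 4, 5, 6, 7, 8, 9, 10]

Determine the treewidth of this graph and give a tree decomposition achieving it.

Every bag has size at most 4, so the width is 4 − 1 = 3 and tw(G) ≤ 3. On the other hand G contains the 4-clique {5, 7, 8, 11}. A clique must lie in a single bag of any decomposition, so no decomposition can have width below 3. Combining the bounds, tw(G) = 3.

Treewidth 3.
Bags: B1 = {1, 3, 4, 11}  B2 = {1, 4, 7, 11}  B3 = {1, 3, 10, 11}  B4 = {1, 5, 7, 11}  B5 = {1, 4, 9, 11}  B6 = {5, 7, 8, 11}  B7 = {1, 2, 3, 4}  B8 = {1, 6, 9, 11}
Tree: B1–B2, B1–B3, B2–B4, B2–B5, B4–B6, B1–B7, B5–B8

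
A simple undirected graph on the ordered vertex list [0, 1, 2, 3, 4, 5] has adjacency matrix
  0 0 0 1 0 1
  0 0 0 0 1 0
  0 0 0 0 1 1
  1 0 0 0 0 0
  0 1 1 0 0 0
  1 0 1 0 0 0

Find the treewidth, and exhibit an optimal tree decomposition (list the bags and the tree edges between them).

Treewidth 1.
Bags: B1 = {1, 4}  B2 = {2, 4}  B3 = {2, 5}  B4 = {0, 5}  B5 = {0, 3}
Tree: B1–B2, B2–B3, B3–B4, B4–B5

Each bag holds 2 vertices, so the decomposition has width 1, which upper-bounds the treewidth. G has an edge, so its treewidth is at least 1. Therefore the treewidth is 1.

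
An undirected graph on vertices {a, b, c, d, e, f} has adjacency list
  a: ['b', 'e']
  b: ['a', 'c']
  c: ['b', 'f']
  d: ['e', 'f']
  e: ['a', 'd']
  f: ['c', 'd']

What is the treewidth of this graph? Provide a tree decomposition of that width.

Every bag has size at most 3, so the width is 3 − 1 = 2 and tw(G) ≤ 2. For the lower bound, G contains the cycle c–f–d–e–a–b–c, so G is not a forest; only forests have treewidth ≤ 1, hence tw(G) ≥ 2. Combining the bounds, tw(G) = 2.

Treewidth 2.
One optimal decomposition is:
Bags: B1 = {c, d, f}  B2 = {c, d, e}  B3 = {a, c, e}  B4 = {a, b, c}
Tree: B1–B2, B2–B3, B3–B4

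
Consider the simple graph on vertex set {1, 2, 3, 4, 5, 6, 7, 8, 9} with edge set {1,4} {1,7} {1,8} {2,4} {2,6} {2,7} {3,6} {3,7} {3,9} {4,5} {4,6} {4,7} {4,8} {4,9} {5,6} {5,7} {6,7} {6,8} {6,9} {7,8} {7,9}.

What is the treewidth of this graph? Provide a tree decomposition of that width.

Treewidth 3.
Bags: B1 = {4, 6, 7, 9}  B2 = {4, 6, 7, 8}  B3 = {1, 4, 7, 8}  B4 = {2, 4, 6, 7}  B5 = {3, 6, 7, 9}  B6 = {4, 5, 6, 7}
Tree: B1–B2, B2–B3, B1–B4, B1–B5, B2–B6

The largest bag has 4 vertices, giving width 3; this decomposition certifies tw(G) ≤ 3. Conversely, {3, 6, 7, 9} is a clique of size 4, and the vertices of any clique must share a bag in every tree decomposition; so some bag has ≥ 4 vertices and tw(G) ≥ 3. Combining the bounds, tw(G) = 3.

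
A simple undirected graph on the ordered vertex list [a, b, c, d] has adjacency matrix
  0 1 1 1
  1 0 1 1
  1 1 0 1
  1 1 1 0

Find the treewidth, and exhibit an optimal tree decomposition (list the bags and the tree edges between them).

With just one bag of size 4, the width is 4 − 1 = 3, so tw(G) ≤ 3. For the lower bound, the 4 vertices {a, b, c, d} are pairwise adjacent, and any tree decomposition puts a clique entirely inside one bag — forcing width ≥ 3. Therefore the treewidth is 3.

Treewidth 3.
Bags: B1 = {a, b, c, d}
Tree: (single bag)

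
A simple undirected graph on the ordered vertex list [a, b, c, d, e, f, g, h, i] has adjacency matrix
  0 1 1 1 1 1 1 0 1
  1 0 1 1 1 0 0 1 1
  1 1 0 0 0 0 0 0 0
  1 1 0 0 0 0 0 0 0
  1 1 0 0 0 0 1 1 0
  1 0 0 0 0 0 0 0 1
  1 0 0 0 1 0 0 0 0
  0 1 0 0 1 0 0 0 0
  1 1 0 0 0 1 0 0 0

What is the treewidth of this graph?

A width-2 tree decomposition is:
Bags: B1 = {b, e, h}  B2 = {a, b, e}  B3 = {a, b, i}  B4 = {a, b, c}  B5 = {a, e, g}  B6 = {a, f, i}  B7 = {a, b, d}
Tree: B1–B2, B2–B3, B3–B4, B2–B5, B3–B6, B4–B7
Every bag has size at most 3, so the width is 3 − 1 = 2 and tw(G) ≤ 2. On the other hand G contains the 3-clique {b, e, h}. A clique must lie in a single bag of any decomposition, so no decomposition can have width below 2. Combining the bounds, tw(G) = 2.

2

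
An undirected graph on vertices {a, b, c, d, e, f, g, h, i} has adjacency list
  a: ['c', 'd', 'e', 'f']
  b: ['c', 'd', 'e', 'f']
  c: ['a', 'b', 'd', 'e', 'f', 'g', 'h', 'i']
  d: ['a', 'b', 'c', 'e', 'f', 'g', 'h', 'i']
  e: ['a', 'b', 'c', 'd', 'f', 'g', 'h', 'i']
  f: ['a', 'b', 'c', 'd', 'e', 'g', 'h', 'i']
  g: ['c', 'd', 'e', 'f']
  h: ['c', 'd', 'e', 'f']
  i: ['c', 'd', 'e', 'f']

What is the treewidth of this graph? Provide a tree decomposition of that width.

Treewidth 4.
One optimal decomposition is:
Bags: B1 = {b, c, d, e, f}  B2 = {a, c, d, e, f}  B3 = {c, d, e, f, g}  B4 = {c, d, e, f, i}  B5 = {c, d, e, f, h}
Tree: B1–B2, B1–B3, B2–B4, B3–B5

The largest bag has 5 vertices, giving width 4; this decomposition certifies tw(G) ≤ 4. Conversely, {c, d, e, f, g} is a clique of size 5, and the vertices of any clique must share a bag in every tree decomposition; so some bag has ≥ 5 vertices and tw(G) ≥ 4. Combining the bounds, tw(G) = 4.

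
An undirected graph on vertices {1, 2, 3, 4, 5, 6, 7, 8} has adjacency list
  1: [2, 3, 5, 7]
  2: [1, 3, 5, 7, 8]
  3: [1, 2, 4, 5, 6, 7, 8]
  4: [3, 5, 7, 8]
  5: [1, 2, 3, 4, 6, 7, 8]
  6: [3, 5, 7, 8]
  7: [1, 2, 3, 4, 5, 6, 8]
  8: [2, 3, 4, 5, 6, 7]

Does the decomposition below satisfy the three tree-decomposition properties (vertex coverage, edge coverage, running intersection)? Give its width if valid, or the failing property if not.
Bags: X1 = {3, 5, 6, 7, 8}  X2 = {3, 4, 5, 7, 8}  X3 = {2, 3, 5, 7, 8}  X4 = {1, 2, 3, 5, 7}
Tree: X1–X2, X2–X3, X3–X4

Every vertex of G appears in some bag (union = {1, 2, 3, 4, 5, 6, 7, 8}); every edge is covered by a bag; and for each vertex v the set of bags containing v is connected in the bag tree. The decomposition is therefore valid. The largest bag has 5 vertices, so the width is 4.

Yes; width 4.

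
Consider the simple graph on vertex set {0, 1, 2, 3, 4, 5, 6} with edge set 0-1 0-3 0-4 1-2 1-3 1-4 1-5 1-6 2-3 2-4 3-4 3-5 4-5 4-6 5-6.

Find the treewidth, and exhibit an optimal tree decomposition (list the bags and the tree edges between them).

Treewidth 3.
One optimal decomposition is:
Bags: B1 = {1, 3, 4, 5}  B2 = {1, 4, 5, 6}  B3 = {0, 1, 3, 4}  B4 = {1, 2, 3, 4}
Tree: B1–B2, B1–B3, B3–B4

Every bag has size at most 4, so the width is 4 − 1 = 3 and tw(G) ≤ 3. On the other hand G contains the 4-clique {0, 1, 3, 4}. A clique must lie in a single bag of any decomposition, so no decomposition can have width below 3. Combining the bounds, tw(G) = 3.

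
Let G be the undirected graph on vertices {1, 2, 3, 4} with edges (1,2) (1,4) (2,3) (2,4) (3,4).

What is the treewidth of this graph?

A width-2 tree decomposition is:
Bags: B1 = {1, 2, 4}  B2 = {2, 3, 4}
Tree: B1–B2
The largest bag has 3 vertices, giving width 2; this decomposition certifies tw(G) ≤ 2. For the lower bound, the 3 vertices {1, 2, 4} are pairwise adjacent, and any tree decomposition puts a clique entirely inside one bag — forcing width ≥ 2. Therefore the treewidth is 2.

2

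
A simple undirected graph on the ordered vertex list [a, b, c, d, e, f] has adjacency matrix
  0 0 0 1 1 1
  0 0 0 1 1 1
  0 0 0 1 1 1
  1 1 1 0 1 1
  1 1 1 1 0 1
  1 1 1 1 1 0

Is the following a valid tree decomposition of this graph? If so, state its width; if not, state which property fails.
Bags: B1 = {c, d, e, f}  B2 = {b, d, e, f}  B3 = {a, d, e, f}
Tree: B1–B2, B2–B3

Every vertex of G appears in some bag (union = {a, b, c, d, e, f}); every edge is covered by a bag; and for each vertex v the set of bags containing v is connected in the bag tree. The decomposition is therefore valid. The largest bag has 4 vertices, so the width is 3.

Yes; width 3.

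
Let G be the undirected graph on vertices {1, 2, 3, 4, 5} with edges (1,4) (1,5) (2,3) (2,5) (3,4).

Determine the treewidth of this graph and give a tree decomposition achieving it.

Treewidth 2.
One optimal decomposition is:
Bags: B1 = {2, 3, 5}  B2 = {3, 4, 5}  B3 = {1, 4, 5}
Tree: B1–B2, B2–B3

Each bag holds 3 vertices, so the decomposition has width 2, which upper-bounds the treewidth. For the lower bound, G contains the cycle 5–2–3–4–1–5, so G is not a forest; only forests have treewidth ≤ 1, hence tw(G) ≥ 2. Combining the bounds, tw(G) = 2.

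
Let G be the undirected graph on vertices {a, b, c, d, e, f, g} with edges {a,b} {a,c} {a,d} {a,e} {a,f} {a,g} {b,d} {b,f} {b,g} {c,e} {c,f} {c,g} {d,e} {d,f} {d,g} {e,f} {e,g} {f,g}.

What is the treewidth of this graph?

4

A width-4 tree decomposition is:
Bags: B1 = {a, c, e, f, g}  B2 = {a, d, e, f, g}  B3 = {a, b, d, f, g}
Tree: B1–B2, B2–B3
Every bag has size at most 5, so the width is 5 − 1 = 4 and tw(G) ≤ 4. Conversely, {a, d, e, f, g} is a clique of size 5, and the vertices of any clique must share a bag in every tree decomposition; so some bag has ≥ 5 vertices and tw(G) ≥ 4. The upper and lower bounds meet at 4, so that is the treewidth.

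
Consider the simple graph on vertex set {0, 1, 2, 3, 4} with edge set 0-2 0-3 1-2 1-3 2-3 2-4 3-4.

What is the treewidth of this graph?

2

A width-2 tree decomposition is:
Bags: B1 = {1, 2, 3}  B2 = {0, 2, 3}  B3 = {2, 3, 4}
Tree: B1–B2, B2–B3
Every bag has size at most 3, so the width is 3 − 1 = 2 and tw(G) ≤ 2. On the other hand G contains the 3-clique {0, 2, 3}. A clique must lie in a single bag of any decomposition, so no decomposition can have width below 2. Therefore the treewidth is 2.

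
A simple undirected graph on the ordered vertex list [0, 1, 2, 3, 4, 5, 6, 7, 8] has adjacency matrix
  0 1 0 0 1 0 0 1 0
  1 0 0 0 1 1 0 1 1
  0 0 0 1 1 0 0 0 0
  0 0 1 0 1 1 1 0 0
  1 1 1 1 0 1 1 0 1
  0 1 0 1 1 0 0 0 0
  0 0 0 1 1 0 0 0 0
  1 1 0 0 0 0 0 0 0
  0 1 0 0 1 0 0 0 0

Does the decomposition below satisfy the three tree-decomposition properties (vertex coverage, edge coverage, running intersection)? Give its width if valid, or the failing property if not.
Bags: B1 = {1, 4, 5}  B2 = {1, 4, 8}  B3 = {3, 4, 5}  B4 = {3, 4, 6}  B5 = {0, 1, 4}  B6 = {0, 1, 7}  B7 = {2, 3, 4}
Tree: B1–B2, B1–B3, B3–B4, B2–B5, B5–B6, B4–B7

Every vertex of G appears in some bag (union = {0, 1, 2, 3, 4, 5, 6, 7, 8}); every edge is covered by a bag; and for each vertex v the set of bags containing v is connected in the bag tree. The decomposition is therefore valid. The largest bag has 3 vertices, so the width is 2.

Yes; width 2.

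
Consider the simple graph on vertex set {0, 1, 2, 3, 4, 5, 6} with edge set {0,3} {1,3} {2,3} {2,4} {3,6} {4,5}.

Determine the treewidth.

A width-1 tree decomposition is:
Bags: B1 = {2, 3}  B2 = {1, 3}  B3 = {3, 6}  B4 = {2, 4}  B5 = {0, 3}  B6 = {4, 5}
Tree: B1–B2, B2–B3, B1–B4, B1–B5, B4–B6
The largest bag has 2 vertices, giving width 1; this decomposition certifies tw(G) ≤ 1. G has an edge, so its treewidth is at least 1. Hence tw(G) = 1 exactly.

1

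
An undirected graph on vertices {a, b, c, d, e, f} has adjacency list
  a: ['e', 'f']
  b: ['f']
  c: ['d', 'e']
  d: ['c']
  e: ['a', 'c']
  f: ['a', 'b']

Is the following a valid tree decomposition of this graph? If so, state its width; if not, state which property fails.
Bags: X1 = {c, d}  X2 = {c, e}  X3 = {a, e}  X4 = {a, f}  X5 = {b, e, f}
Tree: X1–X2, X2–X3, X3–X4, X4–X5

A tree decomposition must satisfy three properties: every vertex lies in some bag; for every edge, both endpoints lie together in some bag; and for every vertex, the bags containing it form a connected subtree. Here bags containing vertex e are not connected in the tree, so the decomposition is invalid.

No — bags containing vertex e are not connected in the tree.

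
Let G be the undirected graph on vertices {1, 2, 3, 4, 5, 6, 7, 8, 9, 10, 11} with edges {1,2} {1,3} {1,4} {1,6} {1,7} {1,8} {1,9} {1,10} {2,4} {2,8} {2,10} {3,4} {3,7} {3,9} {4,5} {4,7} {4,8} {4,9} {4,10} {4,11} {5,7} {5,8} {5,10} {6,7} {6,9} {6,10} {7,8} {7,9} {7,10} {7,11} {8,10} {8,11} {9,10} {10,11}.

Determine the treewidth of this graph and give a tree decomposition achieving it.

Each bag holds 5 vertices, so the decomposition has width 4, which upper-bounds the treewidth. For the lower bound, the 5 vertices {1, 2, 4, 8, 10} are pairwise adjacent, and any tree decomposition puts a clique entirely inside one bag — forcing width ≥ 4. Hence tw(G) = 4 exactly.

Treewidth 4.
Bags: B1 = {1, 6, 7, 9, 10}  B2 = {1, 4, 7, 9, 10}  B3 = {1, 4, 7, 8, 10}  B4 = {4, 7, 8, 10, 11}  B5 = {1, 3, 4, 7, 9}  B6 = {1, 2, 4, 8, 10}  B7 = {4, 5, 7, 8, 10}
Tree: B1–B2, B2–B3, B3–B4, B2–B5, B3–B6, B4–B7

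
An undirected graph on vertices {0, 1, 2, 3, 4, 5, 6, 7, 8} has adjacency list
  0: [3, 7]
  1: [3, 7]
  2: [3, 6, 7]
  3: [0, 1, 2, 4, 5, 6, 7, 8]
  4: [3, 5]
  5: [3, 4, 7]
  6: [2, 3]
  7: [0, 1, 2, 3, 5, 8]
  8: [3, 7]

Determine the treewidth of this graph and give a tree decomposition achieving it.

The largest bag has 3 vertices, giving width 2; this decomposition certifies tw(G) ≤ 2. On the other hand G contains the 3-clique {3, 4, 5}. A clique must lie in a single bag of any decomposition, so no decomposition can have width below 2. Combining the bounds, tw(G) = 2.

Treewidth 2.
One optimal decomposition is:
Bags: B1 = {2, 3, 6}  B2 = {2, 3, 7}  B3 = {0, 3, 7}  B4 = {1, 3, 7}  B5 = {3, 7, 8}  B6 = {3, 5, 7}  B7 = {3, 4, 5}
Tree: B1–B2, B2–B3, B3–B4, B3–B5, B4–B6, B6–B7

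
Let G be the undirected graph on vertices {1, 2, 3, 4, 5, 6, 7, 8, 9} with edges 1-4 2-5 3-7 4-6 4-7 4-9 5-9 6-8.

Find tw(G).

A width-1 tree decomposition is:
Bags: B1 = {4, 7}  B2 = {3, 7}  B3 = {4, 6}  B4 = {4, 9}  B5 = {6, 8}  B6 = {5, 9}  B7 = {2, 5}  B8 = {1, 4}
Tree: B1–B2, B1–B3, B1–B4, B3–B5, B4–B6, B6–B7, B1–B8
The largest bag has 2 vertices, giving width 1; this decomposition certifies tw(G) ≤ 1. Any graph with an edge has treewidth ≥ 1, and G has the edge 4–7. The upper and lower bounds meet at 1, so that is the treewidth.

1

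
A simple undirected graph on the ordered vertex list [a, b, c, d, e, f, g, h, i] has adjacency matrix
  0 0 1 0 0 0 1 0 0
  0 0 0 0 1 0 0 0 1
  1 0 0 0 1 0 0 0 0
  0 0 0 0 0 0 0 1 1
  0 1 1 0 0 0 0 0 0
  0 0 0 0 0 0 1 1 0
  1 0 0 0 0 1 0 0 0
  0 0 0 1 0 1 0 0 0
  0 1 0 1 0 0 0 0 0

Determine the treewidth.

A width-2 tree decomposition is:
Bags: B1 = {a, c, g}  B2 = {c, f, g}  B3 = {c, f, h}  B4 = {c, d, h}  B5 = {c, d, i}  B6 = {b, c, i}  B7 = {b, c, e}
Tree: B1–B2, B2–B3, B3–B4, B4–B5, B5–B6, B6–B7
The largest bag has 3 vertices, giving width 2; this decomposition certifies tw(G) ≤ 2. The edges c–a–g–f–h–d–i–b–e–c form a cycle, so G is not a tree and its treewidth is at least 2. Hence tw(G) = 2 exactly.

2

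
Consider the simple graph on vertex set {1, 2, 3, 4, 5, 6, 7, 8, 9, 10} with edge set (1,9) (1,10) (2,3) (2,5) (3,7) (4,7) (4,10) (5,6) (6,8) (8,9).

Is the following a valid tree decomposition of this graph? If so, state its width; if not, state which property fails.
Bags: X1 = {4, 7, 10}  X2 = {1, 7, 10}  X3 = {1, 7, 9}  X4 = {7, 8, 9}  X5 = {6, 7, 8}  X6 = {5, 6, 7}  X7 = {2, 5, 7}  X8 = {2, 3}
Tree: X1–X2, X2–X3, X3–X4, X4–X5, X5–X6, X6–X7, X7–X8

No — edge (7,3) lies in no bag.

A tree decomposition must satisfy three properties: every vertex lies in some bag; for every edge, both endpoints lie together in some bag; and for every vertex, the bags containing it form a connected subtree. Here edge (7,3) lies in no bag, so the decomposition is invalid.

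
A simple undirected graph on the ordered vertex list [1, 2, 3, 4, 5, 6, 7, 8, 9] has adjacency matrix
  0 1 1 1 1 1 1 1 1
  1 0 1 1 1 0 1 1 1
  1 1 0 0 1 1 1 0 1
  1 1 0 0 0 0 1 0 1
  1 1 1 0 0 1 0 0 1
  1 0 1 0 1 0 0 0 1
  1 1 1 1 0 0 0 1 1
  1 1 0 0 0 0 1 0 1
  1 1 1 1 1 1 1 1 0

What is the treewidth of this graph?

4

A width-4 tree decomposition is:
Bags: B1 = {1, 2, 3, 5, 9}  B2 = {1, 3, 5, 6, 9}  B3 = {1, 2, 3, 7, 9}  B4 = {1, 2, 7, 8, 9}  B5 = {1, 2, 4, 7, 9}
Tree: B1–B2, B1–B3, B3–B4, B3–B5
Every bag has size at most 5, so the width is 5 − 1 = 4 and tw(G) ≤ 4. On the other hand G contains the 5-clique {1, 2, 3, 5, 9}. A clique must lie in a single bag of any decomposition, so no decomposition can have width below 4. The upper and lower bounds meet at 4, so that is the treewidth.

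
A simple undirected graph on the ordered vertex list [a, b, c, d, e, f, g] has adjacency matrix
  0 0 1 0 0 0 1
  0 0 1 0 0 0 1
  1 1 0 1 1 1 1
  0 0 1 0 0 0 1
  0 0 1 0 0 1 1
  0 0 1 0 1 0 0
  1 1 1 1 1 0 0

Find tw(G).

A width-2 tree decomposition is:
Bags: B1 = {a, c, g}  B2 = {c, e, g}  B3 = {b, c, g}  B4 = {c, e, f}  B5 = {c, d, g}
Tree: B1–B2, B1–B3, B2–B4, B3–B5
The largest bag has 3 vertices, giving width 2; this decomposition certifies tw(G) ≤ 2. For the lower bound, the 3 vertices {c, d, g} are pairwise adjacent, and any tree decomposition puts a clique entirely inside one bag — forcing width ≥ 2. Hence tw(G) = 2 exactly.

2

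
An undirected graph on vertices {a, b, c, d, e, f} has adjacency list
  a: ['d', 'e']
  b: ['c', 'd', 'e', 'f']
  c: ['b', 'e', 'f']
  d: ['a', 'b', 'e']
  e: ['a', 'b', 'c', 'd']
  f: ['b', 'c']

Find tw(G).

A width-2 tree decomposition is:
Bags: B1 = {b, d, e}  B2 = {b, c, e}  B3 = {a, d, e}  B4 = {b, c, f}
Tree: B1–B2, B1–B3, B2–B4
Every bag has size at most 3, so the width is 3 − 1 = 2 and tw(G) ≤ 2. On the other hand G contains the 3-clique {a, d, e}. A clique must lie in a single bag of any decomposition, so no decomposition can have width below 2. Therefore the treewidth is 2.

2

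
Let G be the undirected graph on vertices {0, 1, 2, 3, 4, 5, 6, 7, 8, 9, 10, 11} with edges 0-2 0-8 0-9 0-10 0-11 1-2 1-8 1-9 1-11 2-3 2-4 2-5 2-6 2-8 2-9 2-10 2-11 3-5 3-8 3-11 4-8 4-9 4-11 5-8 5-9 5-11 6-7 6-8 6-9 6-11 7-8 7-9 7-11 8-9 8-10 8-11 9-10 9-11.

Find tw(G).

A width-4 tree decomposition is:
Bags: B1 = {2, 5, 8, 9, 11}  B2 = {2, 6, 8, 9, 11}  B3 = {0, 2, 8, 9, 11}  B4 = {0, 2, 8, 9, 10}  B5 = {1, 2, 8, 9, 11}  B6 = {2, 3, 5, 8, 11}  B7 = {2, 4, 8, 9, 11}  B8 = {6, 7, 8, 9, 11}
Tree: B1–B2, B2–B3, B3–B4, B1–B5, B1–B6, B1–B7, B2–B8
Every bag has size at most 5, so the width is 5 − 1 = 4 and tw(G) ≤ 4. Conversely, {0, 2, 8, 9, 10} is a clique of size 5, and the vertices of any clique must share a bag in every tree decomposition; so some bag has ≥ 5 vertices and tw(G) ≥ 4. Combining the bounds, tw(G) = 4.

4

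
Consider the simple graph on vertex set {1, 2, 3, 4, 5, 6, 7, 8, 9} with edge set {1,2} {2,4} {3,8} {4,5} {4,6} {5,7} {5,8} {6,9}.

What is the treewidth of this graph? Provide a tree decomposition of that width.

Treewidth 1.
Bags: B1 = {5, 8}  B2 = {4, 5}  B3 = {5, 7}  B4 = {4, 6}  B5 = {6, 9}  B6 = {2, 4}  B7 = {1, 2}  B8 = {3, 8}
Tree: B1–B2, B2–B3, B2–B4, B4–B5, B2–B6, B6–B7, B1–B8

Each bag holds 2 vertices, so the decomposition has width 1, which upper-bounds the treewidth. Since G has at least one edge (e.g. 5–8), it is not an edgeless graph, so tw(G) ≥ 1. Therefore the treewidth is 1.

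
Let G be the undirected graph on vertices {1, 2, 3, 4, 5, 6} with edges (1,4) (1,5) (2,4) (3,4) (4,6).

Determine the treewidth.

A width-1 tree decomposition is:
Bags: B1 = {1, 4}  B2 = {1, 5}  B3 = {4, 6}  B4 = {2, 4}  B5 = {3, 4}
Tree: B1–B2, B1–B3, B1–B4, B3–B5
The largest bag has 2 vertices, giving width 1; this decomposition certifies tw(G) ≤ 1. G has an edge, so its treewidth is at least 1. Therefore the treewidth is 1.

1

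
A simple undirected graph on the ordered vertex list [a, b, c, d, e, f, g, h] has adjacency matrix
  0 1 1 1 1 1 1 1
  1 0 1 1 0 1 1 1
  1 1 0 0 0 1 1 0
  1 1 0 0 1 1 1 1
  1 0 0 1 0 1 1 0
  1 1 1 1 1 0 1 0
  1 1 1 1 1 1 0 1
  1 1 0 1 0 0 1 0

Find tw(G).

4

A width-4 tree decomposition is:
Bags: B1 = {a, b, d, g, h}  B2 = {a, b, d, f, g}  B3 = {a, d, e, f, g}  B4 = {a, b, c, f, g}
Tree: B1–B2, B2–B3, B2–B4
Every bag has size at most 5, so the width is 5 − 1 = 4 and tw(G) ≤ 4. Conversely, {a, b, d, g, h} is a clique of size 5, and the vertices of any clique must share a bag in every tree decomposition; so some bag has ≥ 5 vertices and tw(G) ≥ 4. The upper and lower bounds meet at 4, so that is the treewidth.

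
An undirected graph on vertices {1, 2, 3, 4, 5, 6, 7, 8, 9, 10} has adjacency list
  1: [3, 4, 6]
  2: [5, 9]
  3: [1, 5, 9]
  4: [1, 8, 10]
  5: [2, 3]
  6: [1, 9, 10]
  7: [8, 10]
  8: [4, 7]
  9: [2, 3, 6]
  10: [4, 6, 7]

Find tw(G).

2

A width-2 tree decomposition is:
Bags: B1 = {4, 7, 8}  B2 = {4, 7, 10}  B3 = {1, 4, 10}  B4 = {1, 6, 10}  B5 = {1, 3, 6}  B6 = {3, 6, 9}  B7 = {3, 5, 9}  B8 = {2, 5, 9}
Tree: B1–B2, B2–B3, B3–B4, B4–B5, B5–B6, B6–B7, B7–B8
Each bag holds 3 vertices, so the decomposition has width 2, which upper-bounds the treewidth. The edges 8–7–10–4–8 form a cycle, so G is not a tree and its treewidth is at least 2. Therefore the treewidth is 2.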